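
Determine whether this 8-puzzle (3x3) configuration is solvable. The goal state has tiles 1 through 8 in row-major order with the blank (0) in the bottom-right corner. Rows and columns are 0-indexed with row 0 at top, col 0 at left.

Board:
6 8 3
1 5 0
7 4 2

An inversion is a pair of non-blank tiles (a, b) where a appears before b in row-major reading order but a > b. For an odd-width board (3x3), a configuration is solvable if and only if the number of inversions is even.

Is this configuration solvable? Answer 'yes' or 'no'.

Inversions (pairs i<j in row-major order where tile[i] > tile[j] > 0): 18
18 is even, so the puzzle is solvable.

Answer: yes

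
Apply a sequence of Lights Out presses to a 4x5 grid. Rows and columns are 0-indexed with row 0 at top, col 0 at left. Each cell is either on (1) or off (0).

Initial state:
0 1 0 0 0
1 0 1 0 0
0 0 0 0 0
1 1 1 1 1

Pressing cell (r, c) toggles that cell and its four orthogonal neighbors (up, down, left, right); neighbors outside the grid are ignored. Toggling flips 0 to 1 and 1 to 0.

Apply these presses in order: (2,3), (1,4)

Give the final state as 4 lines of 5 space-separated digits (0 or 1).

Answer: 0 1 0 0 1
1 0 1 0 1
0 0 1 1 0
1 1 1 0 1

Derivation:
After press 1 at (2,3):
0 1 0 0 0
1 0 1 1 0
0 0 1 1 1
1 1 1 0 1

After press 2 at (1,4):
0 1 0 0 1
1 0 1 0 1
0 0 1 1 0
1 1 1 0 1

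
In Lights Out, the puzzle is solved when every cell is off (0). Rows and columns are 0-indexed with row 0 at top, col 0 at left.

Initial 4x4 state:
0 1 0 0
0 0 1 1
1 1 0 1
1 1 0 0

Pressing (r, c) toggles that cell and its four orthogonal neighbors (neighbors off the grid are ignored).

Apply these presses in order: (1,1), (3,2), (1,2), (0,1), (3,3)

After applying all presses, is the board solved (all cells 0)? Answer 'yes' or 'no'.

Answer: no

Derivation:
After press 1 at (1,1):
0 0 0 0
1 1 0 1
1 0 0 1
1 1 0 0

After press 2 at (3,2):
0 0 0 0
1 1 0 1
1 0 1 1
1 0 1 1

After press 3 at (1,2):
0 0 1 0
1 0 1 0
1 0 0 1
1 0 1 1

After press 4 at (0,1):
1 1 0 0
1 1 1 0
1 0 0 1
1 0 1 1

After press 5 at (3,3):
1 1 0 0
1 1 1 0
1 0 0 0
1 0 0 0

Lights still on: 7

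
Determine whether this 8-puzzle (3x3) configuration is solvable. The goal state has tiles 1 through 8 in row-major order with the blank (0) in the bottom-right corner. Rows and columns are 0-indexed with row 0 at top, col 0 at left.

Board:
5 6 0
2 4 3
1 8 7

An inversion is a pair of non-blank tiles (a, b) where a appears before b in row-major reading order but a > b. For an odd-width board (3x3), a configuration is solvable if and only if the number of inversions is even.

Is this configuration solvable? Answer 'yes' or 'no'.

Answer: no

Derivation:
Inversions (pairs i<j in row-major order where tile[i] > tile[j] > 0): 13
13 is odd, so the puzzle is not solvable.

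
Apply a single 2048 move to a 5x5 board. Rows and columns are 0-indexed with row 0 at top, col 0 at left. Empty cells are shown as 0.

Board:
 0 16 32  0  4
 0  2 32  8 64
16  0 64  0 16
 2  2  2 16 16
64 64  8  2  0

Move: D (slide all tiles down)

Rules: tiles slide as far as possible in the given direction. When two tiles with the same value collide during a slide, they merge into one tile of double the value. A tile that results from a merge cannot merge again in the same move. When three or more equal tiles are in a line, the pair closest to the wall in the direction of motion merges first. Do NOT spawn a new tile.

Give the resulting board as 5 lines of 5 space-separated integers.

Answer:  0  0  0  0  0
 0  0 64  0  0
16 16 64  8  4
 2  4  2 16 64
64 64  8  2 32

Derivation:
Slide down:
col 0: [0, 0, 16, 2, 64] -> [0, 0, 16, 2, 64]
col 1: [16, 2, 0, 2, 64] -> [0, 0, 16, 4, 64]
col 2: [32, 32, 64, 2, 8] -> [0, 64, 64, 2, 8]
col 3: [0, 8, 0, 16, 2] -> [0, 0, 8, 16, 2]
col 4: [4, 64, 16, 16, 0] -> [0, 0, 4, 64, 32]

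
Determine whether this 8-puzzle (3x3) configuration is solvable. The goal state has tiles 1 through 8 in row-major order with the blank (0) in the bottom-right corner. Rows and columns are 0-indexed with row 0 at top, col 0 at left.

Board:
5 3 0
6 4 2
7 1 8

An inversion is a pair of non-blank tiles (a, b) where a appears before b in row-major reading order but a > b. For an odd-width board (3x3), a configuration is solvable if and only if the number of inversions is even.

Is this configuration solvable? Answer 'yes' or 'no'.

Answer: no

Derivation:
Inversions (pairs i<j in row-major order where tile[i] > tile[j] > 0): 13
13 is odd, so the puzzle is not solvable.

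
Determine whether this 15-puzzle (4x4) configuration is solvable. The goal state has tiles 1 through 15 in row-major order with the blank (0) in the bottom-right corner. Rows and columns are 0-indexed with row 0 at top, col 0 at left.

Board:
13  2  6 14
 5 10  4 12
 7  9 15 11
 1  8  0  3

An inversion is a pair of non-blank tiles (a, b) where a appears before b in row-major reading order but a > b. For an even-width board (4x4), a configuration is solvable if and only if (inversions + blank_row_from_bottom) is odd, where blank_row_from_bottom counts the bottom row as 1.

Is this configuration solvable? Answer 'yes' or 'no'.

Answer: no

Derivation:
Inversions: 57
Blank is in row 3 (0-indexed from top), which is row 1 counting from the bottom (bottom = 1).
57 + 1 = 58, which is even, so the puzzle is not solvable.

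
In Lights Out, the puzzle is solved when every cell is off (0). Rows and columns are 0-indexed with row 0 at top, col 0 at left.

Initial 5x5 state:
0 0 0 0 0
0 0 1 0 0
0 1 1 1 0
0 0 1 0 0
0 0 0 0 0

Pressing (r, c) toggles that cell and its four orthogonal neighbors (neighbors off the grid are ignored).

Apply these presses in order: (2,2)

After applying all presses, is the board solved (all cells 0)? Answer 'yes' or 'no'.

Answer: yes

Derivation:
After press 1 at (2,2):
0 0 0 0 0
0 0 0 0 0
0 0 0 0 0
0 0 0 0 0
0 0 0 0 0

Lights still on: 0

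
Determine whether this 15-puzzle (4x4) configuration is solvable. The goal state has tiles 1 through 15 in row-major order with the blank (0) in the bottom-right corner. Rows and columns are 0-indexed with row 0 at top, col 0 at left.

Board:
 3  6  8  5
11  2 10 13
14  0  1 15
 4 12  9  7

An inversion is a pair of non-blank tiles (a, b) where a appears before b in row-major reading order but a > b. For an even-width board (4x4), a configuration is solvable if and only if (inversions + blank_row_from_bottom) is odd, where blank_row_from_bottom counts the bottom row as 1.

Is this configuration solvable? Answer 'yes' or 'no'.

Answer: no

Derivation:
Inversions: 42
Blank is in row 2 (0-indexed from top), which is row 2 counting from the bottom (bottom = 1).
42 + 2 = 44, which is even, so the puzzle is not solvable.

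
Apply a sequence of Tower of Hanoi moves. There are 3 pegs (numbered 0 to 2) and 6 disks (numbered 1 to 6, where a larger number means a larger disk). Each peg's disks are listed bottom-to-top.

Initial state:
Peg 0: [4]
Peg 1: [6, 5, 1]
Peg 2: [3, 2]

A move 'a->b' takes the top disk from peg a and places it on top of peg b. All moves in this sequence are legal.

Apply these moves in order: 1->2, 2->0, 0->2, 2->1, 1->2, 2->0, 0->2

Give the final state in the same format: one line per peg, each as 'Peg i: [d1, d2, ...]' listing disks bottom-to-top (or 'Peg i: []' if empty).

After move 1 (1->2):
Peg 0: [4]
Peg 1: [6, 5]
Peg 2: [3, 2, 1]

After move 2 (2->0):
Peg 0: [4, 1]
Peg 1: [6, 5]
Peg 2: [3, 2]

After move 3 (0->2):
Peg 0: [4]
Peg 1: [6, 5]
Peg 2: [3, 2, 1]

After move 4 (2->1):
Peg 0: [4]
Peg 1: [6, 5, 1]
Peg 2: [3, 2]

After move 5 (1->2):
Peg 0: [4]
Peg 1: [6, 5]
Peg 2: [3, 2, 1]

After move 6 (2->0):
Peg 0: [4, 1]
Peg 1: [6, 5]
Peg 2: [3, 2]

After move 7 (0->2):
Peg 0: [4]
Peg 1: [6, 5]
Peg 2: [3, 2, 1]

Answer: Peg 0: [4]
Peg 1: [6, 5]
Peg 2: [3, 2, 1]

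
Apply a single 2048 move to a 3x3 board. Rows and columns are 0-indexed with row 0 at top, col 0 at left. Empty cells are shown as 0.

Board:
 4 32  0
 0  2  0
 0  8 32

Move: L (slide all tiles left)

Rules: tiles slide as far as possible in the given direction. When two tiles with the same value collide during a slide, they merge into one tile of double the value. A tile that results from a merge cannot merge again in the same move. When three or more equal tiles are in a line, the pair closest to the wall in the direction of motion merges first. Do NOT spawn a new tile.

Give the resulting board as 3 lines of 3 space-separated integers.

Answer:  4 32  0
 2  0  0
 8 32  0

Derivation:
Slide left:
row 0: [4, 32, 0] -> [4, 32, 0]
row 1: [0, 2, 0] -> [2, 0, 0]
row 2: [0, 8, 32] -> [8, 32, 0]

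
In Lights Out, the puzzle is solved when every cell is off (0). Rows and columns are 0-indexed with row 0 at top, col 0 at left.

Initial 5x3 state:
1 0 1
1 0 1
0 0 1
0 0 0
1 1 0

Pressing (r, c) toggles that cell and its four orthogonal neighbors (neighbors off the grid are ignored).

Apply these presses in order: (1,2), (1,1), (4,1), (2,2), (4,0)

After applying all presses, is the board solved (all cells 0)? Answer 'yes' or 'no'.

After press 1 at (1,2):
1 0 0
1 1 0
0 0 0
0 0 0
1 1 0

After press 2 at (1,1):
1 1 0
0 0 1
0 1 0
0 0 0
1 1 0

After press 3 at (4,1):
1 1 0
0 0 1
0 1 0
0 1 0
0 0 1

After press 4 at (2,2):
1 1 0
0 0 0
0 0 1
0 1 1
0 0 1

After press 5 at (4,0):
1 1 0
0 0 0
0 0 1
1 1 1
1 1 1

Lights still on: 9

Answer: no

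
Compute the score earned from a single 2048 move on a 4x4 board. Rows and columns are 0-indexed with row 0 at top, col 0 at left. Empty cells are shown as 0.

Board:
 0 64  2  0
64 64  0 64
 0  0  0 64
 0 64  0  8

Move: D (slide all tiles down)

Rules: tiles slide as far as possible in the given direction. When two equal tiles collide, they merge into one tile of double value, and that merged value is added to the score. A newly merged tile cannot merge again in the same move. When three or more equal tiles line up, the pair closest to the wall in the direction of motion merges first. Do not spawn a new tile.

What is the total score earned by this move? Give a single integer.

Answer: 256

Derivation:
Slide down:
col 0: [0, 64, 0, 0] -> [0, 0, 0, 64]  score +0 (running 0)
col 1: [64, 64, 0, 64] -> [0, 0, 64, 128]  score +128 (running 128)
col 2: [2, 0, 0, 0] -> [0, 0, 0, 2]  score +0 (running 128)
col 3: [0, 64, 64, 8] -> [0, 0, 128, 8]  score +128 (running 256)
Board after move:
  0   0   0   0
  0   0   0   0
  0  64   0 128
 64 128   2   8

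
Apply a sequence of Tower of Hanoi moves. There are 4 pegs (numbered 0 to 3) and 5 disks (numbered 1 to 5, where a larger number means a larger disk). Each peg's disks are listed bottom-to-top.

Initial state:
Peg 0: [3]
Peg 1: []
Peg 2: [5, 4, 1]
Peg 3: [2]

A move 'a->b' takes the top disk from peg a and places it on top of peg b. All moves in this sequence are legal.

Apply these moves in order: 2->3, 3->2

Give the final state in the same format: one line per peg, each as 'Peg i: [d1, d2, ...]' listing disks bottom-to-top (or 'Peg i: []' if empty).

After move 1 (2->3):
Peg 0: [3]
Peg 1: []
Peg 2: [5, 4]
Peg 3: [2, 1]

After move 2 (3->2):
Peg 0: [3]
Peg 1: []
Peg 2: [5, 4, 1]
Peg 3: [2]

Answer: Peg 0: [3]
Peg 1: []
Peg 2: [5, 4, 1]
Peg 3: [2]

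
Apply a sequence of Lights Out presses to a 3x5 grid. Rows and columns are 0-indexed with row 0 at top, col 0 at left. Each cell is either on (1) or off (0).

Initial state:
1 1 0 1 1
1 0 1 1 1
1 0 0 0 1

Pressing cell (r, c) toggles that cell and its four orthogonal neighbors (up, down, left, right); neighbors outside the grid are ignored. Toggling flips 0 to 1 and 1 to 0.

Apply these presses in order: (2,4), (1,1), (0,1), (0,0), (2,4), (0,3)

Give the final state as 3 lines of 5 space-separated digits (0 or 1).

Answer: 1 0 0 0 0
1 0 0 0 1
1 1 0 0 1

Derivation:
After press 1 at (2,4):
1 1 0 1 1
1 0 1 1 0
1 0 0 1 0

After press 2 at (1,1):
1 0 0 1 1
0 1 0 1 0
1 1 0 1 0

After press 3 at (0,1):
0 1 1 1 1
0 0 0 1 0
1 1 0 1 0

After press 4 at (0,0):
1 0 1 1 1
1 0 0 1 0
1 1 0 1 0

After press 5 at (2,4):
1 0 1 1 1
1 0 0 1 1
1 1 0 0 1

After press 6 at (0,3):
1 0 0 0 0
1 0 0 0 1
1 1 0 0 1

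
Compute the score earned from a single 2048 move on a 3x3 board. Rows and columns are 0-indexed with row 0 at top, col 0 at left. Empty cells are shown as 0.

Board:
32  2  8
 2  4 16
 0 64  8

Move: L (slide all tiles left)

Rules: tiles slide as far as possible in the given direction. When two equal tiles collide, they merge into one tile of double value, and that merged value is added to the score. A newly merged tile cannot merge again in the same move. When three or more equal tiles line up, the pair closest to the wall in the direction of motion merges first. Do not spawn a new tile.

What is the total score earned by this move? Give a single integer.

Answer: 0

Derivation:
Slide left:
row 0: [32, 2, 8] -> [32, 2, 8]  score +0 (running 0)
row 1: [2, 4, 16] -> [2, 4, 16]  score +0 (running 0)
row 2: [0, 64, 8] -> [64, 8, 0]  score +0 (running 0)
Board after move:
32  2  8
 2  4 16
64  8  0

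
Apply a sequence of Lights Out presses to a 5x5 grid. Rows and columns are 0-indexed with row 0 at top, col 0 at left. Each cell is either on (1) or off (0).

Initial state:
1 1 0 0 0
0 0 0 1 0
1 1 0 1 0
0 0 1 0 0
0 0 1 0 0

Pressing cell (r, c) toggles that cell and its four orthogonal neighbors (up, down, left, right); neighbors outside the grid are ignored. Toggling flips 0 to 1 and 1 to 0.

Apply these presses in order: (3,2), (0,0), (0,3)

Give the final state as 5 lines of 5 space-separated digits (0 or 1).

Answer: 0 0 1 1 1
1 0 0 0 0
1 1 1 1 0
0 1 0 1 0
0 0 0 0 0

Derivation:
After press 1 at (3,2):
1 1 0 0 0
0 0 0 1 0
1 1 1 1 0
0 1 0 1 0
0 0 0 0 0

After press 2 at (0,0):
0 0 0 0 0
1 0 0 1 0
1 1 1 1 0
0 1 0 1 0
0 0 0 0 0

After press 3 at (0,3):
0 0 1 1 1
1 0 0 0 0
1 1 1 1 0
0 1 0 1 0
0 0 0 0 0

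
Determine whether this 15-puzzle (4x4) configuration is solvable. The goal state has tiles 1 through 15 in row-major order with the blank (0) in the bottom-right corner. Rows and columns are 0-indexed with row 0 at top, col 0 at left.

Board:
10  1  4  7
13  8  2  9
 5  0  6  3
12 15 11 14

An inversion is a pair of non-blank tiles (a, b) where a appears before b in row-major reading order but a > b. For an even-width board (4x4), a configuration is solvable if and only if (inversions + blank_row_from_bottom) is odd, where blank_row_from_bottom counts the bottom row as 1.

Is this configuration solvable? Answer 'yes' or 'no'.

Answer: yes

Derivation:
Inversions: 35
Blank is in row 2 (0-indexed from top), which is row 2 counting from the bottom (bottom = 1).
35 + 2 = 37, which is odd, so the puzzle is solvable.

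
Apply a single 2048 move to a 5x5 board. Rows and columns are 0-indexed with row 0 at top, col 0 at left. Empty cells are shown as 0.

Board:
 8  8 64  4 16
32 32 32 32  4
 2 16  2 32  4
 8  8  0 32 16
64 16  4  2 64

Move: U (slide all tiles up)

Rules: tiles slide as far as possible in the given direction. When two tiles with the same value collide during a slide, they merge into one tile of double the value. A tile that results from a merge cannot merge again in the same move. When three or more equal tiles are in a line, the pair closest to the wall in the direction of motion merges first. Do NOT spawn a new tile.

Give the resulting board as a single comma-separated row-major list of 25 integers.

Answer: 8, 8, 64, 4, 16, 32, 32, 32, 64, 8, 2, 16, 2, 32, 16, 8, 8, 4, 2, 64, 64, 16, 0, 0, 0

Derivation:
Slide up:
col 0: [8, 32, 2, 8, 64] -> [8, 32, 2, 8, 64]
col 1: [8, 32, 16, 8, 16] -> [8, 32, 16, 8, 16]
col 2: [64, 32, 2, 0, 4] -> [64, 32, 2, 4, 0]
col 3: [4, 32, 32, 32, 2] -> [4, 64, 32, 2, 0]
col 4: [16, 4, 4, 16, 64] -> [16, 8, 16, 64, 0]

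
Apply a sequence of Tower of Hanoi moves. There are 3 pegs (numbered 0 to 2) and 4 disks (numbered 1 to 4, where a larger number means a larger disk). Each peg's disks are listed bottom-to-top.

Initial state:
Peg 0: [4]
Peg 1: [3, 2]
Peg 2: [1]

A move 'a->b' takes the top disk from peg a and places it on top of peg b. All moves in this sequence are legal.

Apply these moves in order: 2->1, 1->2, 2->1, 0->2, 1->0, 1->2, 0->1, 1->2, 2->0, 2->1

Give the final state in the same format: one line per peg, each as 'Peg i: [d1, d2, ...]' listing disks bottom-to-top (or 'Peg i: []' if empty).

After move 1 (2->1):
Peg 0: [4]
Peg 1: [3, 2, 1]
Peg 2: []

After move 2 (1->2):
Peg 0: [4]
Peg 1: [3, 2]
Peg 2: [1]

After move 3 (2->1):
Peg 0: [4]
Peg 1: [3, 2, 1]
Peg 2: []

After move 4 (0->2):
Peg 0: []
Peg 1: [3, 2, 1]
Peg 2: [4]

After move 5 (1->0):
Peg 0: [1]
Peg 1: [3, 2]
Peg 2: [4]

After move 6 (1->2):
Peg 0: [1]
Peg 1: [3]
Peg 2: [4, 2]

After move 7 (0->1):
Peg 0: []
Peg 1: [3, 1]
Peg 2: [4, 2]

After move 8 (1->2):
Peg 0: []
Peg 1: [3]
Peg 2: [4, 2, 1]

After move 9 (2->0):
Peg 0: [1]
Peg 1: [3]
Peg 2: [4, 2]

After move 10 (2->1):
Peg 0: [1]
Peg 1: [3, 2]
Peg 2: [4]

Answer: Peg 0: [1]
Peg 1: [3, 2]
Peg 2: [4]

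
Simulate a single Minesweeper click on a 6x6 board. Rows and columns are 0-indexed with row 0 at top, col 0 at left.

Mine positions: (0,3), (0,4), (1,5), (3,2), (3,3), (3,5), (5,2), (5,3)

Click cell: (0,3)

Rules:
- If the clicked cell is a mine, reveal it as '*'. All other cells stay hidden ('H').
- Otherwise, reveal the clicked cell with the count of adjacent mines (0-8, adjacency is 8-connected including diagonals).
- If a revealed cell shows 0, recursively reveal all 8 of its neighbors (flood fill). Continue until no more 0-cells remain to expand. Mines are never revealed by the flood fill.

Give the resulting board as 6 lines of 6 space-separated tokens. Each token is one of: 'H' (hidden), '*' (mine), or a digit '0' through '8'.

H H H * H H
H H H H H H
H H H H H H
H H H H H H
H H H H H H
H H H H H H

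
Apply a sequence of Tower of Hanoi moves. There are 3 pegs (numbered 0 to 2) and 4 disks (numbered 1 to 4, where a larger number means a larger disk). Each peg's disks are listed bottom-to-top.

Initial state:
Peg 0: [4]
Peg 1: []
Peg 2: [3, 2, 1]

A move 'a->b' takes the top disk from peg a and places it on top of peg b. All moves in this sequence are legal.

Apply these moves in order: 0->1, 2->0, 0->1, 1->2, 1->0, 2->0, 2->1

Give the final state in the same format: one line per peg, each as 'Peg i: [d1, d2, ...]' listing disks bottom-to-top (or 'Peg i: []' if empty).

Answer: Peg 0: [4, 1]
Peg 1: [2]
Peg 2: [3]

Derivation:
After move 1 (0->1):
Peg 0: []
Peg 1: [4]
Peg 2: [3, 2, 1]

After move 2 (2->0):
Peg 0: [1]
Peg 1: [4]
Peg 2: [3, 2]

After move 3 (0->1):
Peg 0: []
Peg 1: [4, 1]
Peg 2: [3, 2]

After move 4 (1->2):
Peg 0: []
Peg 1: [4]
Peg 2: [3, 2, 1]

After move 5 (1->0):
Peg 0: [4]
Peg 1: []
Peg 2: [3, 2, 1]

After move 6 (2->0):
Peg 0: [4, 1]
Peg 1: []
Peg 2: [3, 2]

After move 7 (2->1):
Peg 0: [4, 1]
Peg 1: [2]
Peg 2: [3]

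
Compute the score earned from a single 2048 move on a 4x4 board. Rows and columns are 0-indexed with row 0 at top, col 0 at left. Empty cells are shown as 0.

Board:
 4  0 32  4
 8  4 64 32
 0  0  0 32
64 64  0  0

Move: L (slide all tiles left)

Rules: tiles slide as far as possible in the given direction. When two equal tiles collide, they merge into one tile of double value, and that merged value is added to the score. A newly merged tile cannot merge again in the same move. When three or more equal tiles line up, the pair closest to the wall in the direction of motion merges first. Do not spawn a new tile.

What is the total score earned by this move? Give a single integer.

Slide left:
row 0: [4, 0, 32, 4] -> [4, 32, 4, 0]  score +0 (running 0)
row 1: [8, 4, 64, 32] -> [8, 4, 64, 32]  score +0 (running 0)
row 2: [0, 0, 0, 32] -> [32, 0, 0, 0]  score +0 (running 0)
row 3: [64, 64, 0, 0] -> [128, 0, 0, 0]  score +128 (running 128)
Board after move:
  4  32   4   0
  8   4  64  32
 32   0   0   0
128   0   0   0

Answer: 128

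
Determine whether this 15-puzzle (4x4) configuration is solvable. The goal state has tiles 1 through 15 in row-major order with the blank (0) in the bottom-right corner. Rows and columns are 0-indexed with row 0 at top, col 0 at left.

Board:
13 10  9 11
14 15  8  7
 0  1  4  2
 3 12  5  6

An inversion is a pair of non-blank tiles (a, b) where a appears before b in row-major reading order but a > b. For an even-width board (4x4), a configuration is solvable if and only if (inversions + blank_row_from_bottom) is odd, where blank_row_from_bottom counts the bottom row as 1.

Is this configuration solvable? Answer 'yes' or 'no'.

Answer: no

Derivation:
Inversions: 72
Blank is in row 2 (0-indexed from top), which is row 2 counting from the bottom (bottom = 1).
72 + 2 = 74, which is even, so the puzzle is not solvable.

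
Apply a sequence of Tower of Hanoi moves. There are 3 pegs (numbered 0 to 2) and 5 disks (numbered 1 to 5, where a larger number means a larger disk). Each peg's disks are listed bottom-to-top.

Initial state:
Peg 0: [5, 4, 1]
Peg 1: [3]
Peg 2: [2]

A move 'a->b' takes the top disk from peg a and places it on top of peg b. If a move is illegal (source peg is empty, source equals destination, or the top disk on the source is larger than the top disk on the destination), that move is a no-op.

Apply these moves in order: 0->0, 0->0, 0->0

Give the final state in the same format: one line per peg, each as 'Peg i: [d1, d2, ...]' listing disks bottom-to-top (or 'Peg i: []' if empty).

Answer: Peg 0: [5, 4, 1]
Peg 1: [3]
Peg 2: [2]

Derivation:
After move 1 (0->0):
Peg 0: [5, 4, 1]
Peg 1: [3]
Peg 2: [2]

After move 2 (0->0):
Peg 0: [5, 4, 1]
Peg 1: [3]
Peg 2: [2]

After move 3 (0->0):
Peg 0: [5, 4, 1]
Peg 1: [3]
Peg 2: [2]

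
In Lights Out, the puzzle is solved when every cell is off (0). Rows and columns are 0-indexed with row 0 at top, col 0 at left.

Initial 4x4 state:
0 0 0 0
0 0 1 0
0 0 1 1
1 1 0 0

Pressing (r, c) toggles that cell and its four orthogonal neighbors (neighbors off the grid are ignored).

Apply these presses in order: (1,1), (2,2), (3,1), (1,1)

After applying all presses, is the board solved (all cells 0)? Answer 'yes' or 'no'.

After press 1 at (1,1):
0 1 0 0
1 1 0 0
0 1 1 1
1 1 0 0

After press 2 at (2,2):
0 1 0 0
1 1 1 0
0 0 0 0
1 1 1 0

After press 3 at (3,1):
0 1 0 0
1 1 1 0
0 1 0 0
0 0 0 0

After press 4 at (1,1):
0 0 0 0
0 0 0 0
0 0 0 0
0 0 0 0

Lights still on: 0

Answer: yes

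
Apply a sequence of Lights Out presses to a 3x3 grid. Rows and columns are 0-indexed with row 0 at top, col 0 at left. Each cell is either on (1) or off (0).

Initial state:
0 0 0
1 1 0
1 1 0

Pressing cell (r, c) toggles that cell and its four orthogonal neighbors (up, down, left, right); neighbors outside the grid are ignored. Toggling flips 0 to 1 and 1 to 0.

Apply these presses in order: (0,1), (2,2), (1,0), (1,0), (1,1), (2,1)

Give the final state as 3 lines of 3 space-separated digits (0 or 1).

After press 1 at (0,1):
1 1 1
1 0 0
1 1 0

After press 2 at (2,2):
1 1 1
1 0 1
1 0 1

After press 3 at (1,0):
0 1 1
0 1 1
0 0 1

After press 4 at (1,0):
1 1 1
1 0 1
1 0 1

After press 5 at (1,1):
1 0 1
0 1 0
1 1 1

After press 6 at (2,1):
1 0 1
0 0 0
0 0 0

Answer: 1 0 1
0 0 0
0 0 0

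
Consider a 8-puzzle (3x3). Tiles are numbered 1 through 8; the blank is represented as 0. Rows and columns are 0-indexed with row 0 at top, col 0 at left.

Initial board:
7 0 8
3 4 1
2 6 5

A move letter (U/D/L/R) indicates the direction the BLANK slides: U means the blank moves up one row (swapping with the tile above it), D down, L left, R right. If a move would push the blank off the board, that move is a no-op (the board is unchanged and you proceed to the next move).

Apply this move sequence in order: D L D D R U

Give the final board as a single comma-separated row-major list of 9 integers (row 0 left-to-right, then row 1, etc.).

Answer: 7, 4, 8, 2, 0, 1, 6, 3, 5

Derivation:
After move 1 (D):
7 4 8
3 0 1
2 6 5

After move 2 (L):
7 4 8
0 3 1
2 6 5

After move 3 (D):
7 4 8
2 3 1
0 6 5

After move 4 (D):
7 4 8
2 3 1
0 6 5

After move 5 (R):
7 4 8
2 3 1
6 0 5

After move 6 (U):
7 4 8
2 0 1
6 3 5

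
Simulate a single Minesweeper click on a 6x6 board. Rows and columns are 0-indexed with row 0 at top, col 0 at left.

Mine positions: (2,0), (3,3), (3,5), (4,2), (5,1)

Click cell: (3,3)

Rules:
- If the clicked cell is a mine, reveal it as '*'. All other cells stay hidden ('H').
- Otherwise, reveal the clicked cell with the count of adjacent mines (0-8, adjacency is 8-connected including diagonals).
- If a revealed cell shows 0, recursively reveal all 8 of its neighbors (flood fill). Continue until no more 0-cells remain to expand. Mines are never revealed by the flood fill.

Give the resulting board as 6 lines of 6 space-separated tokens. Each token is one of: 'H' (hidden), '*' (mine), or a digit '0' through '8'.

H H H H H H
H H H H H H
H H H H H H
H H H * H H
H H H H H H
H H H H H H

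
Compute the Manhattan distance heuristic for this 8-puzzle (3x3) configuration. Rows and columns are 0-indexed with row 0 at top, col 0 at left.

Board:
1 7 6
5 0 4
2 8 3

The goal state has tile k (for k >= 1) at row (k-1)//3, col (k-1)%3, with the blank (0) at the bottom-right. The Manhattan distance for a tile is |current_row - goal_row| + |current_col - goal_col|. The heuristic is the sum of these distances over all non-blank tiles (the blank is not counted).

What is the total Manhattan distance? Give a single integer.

Tile 1: (0,0)->(0,0) = 0
Tile 7: (0,1)->(2,0) = 3
Tile 6: (0,2)->(1,2) = 1
Tile 5: (1,0)->(1,1) = 1
Tile 4: (1,2)->(1,0) = 2
Tile 2: (2,0)->(0,1) = 3
Tile 8: (2,1)->(2,1) = 0
Tile 3: (2,2)->(0,2) = 2
Sum: 0 + 3 + 1 + 1 + 2 + 3 + 0 + 2 = 12

Answer: 12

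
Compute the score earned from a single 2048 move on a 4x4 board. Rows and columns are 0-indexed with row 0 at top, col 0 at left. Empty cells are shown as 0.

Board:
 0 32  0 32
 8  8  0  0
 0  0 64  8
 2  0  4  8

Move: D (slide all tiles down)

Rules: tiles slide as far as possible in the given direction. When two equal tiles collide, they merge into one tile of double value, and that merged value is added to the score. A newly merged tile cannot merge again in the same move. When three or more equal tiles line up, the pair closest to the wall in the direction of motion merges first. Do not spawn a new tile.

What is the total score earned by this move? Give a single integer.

Slide down:
col 0: [0, 8, 0, 2] -> [0, 0, 8, 2]  score +0 (running 0)
col 1: [32, 8, 0, 0] -> [0, 0, 32, 8]  score +0 (running 0)
col 2: [0, 0, 64, 4] -> [0, 0, 64, 4]  score +0 (running 0)
col 3: [32, 0, 8, 8] -> [0, 0, 32, 16]  score +16 (running 16)
Board after move:
 0  0  0  0
 0  0  0  0
 8 32 64 32
 2  8  4 16

Answer: 16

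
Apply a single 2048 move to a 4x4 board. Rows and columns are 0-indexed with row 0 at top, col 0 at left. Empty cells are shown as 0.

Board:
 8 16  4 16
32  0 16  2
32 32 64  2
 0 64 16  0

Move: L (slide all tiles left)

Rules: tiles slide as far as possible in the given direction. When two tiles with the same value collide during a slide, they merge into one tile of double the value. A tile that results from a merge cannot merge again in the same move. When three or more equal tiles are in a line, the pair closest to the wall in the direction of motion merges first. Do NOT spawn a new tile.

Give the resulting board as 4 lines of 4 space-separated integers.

Slide left:
row 0: [8, 16, 4, 16] -> [8, 16, 4, 16]
row 1: [32, 0, 16, 2] -> [32, 16, 2, 0]
row 2: [32, 32, 64, 2] -> [64, 64, 2, 0]
row 3: [0, 64, 16, 0] -> [64, 16, 0, 0]

Answer:  8 16  4 16
32 16  2  0
64 64  2  0
64 16  0  0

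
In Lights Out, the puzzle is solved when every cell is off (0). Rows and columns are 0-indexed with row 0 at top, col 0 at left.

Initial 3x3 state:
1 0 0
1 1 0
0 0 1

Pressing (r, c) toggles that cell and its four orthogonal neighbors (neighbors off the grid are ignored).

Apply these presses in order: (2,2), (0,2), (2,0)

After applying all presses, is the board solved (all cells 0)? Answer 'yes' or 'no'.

After press 1 at (2,2):
1 0 0
1 1 1
0 1 0

After press 2 at (0,2):
1 1 1
1 1 0
0 1 0

After press 3 at (2,0):
1 1 1
0 1 0
1 0 0

Lights still on: 5

Answer: no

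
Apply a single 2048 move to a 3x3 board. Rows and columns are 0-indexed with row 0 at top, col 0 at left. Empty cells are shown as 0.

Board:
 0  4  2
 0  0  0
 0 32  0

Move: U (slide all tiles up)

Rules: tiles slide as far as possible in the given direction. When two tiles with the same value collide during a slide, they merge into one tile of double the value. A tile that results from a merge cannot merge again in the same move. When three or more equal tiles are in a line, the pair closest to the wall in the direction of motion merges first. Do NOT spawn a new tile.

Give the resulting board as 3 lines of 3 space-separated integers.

Slide up:
col 0: [0, 0, 0] -> [0, 0, 0]
col 1: [4, 0, 32] -> [4, 32, 0]
col 2: [2, 0, 0] -> [2, 0, 0]

Answer:  0  4  2
 0 32  0
 0  0  0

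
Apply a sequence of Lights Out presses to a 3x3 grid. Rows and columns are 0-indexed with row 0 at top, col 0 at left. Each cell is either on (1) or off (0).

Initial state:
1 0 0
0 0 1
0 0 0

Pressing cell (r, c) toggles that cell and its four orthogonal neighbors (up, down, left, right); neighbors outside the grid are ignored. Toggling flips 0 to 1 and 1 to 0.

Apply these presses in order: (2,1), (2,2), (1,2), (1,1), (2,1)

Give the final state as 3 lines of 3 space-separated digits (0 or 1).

After press 1 at (2,1):
1 0 0
0 1 1
1 1 1

After press 2 at (2,2):
1 0 0
0 1 0
1 0 0

After press 3 at (1,2):
1 0 1
0 0 1
1 0 1

After press 4 at (1,1):
1 1 1
1 1 0
1 1 1

After press 5 at (2,1):
1 1 1
1 0 0
0 0 0

Answer: 1 1 1
1 0 0
0 0 0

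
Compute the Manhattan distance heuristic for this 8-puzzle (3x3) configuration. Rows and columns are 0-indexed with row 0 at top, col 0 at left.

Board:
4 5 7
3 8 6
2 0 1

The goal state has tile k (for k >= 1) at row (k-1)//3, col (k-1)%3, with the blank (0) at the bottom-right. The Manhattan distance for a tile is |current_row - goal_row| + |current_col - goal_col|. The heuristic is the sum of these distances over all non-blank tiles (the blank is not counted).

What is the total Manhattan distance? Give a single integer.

Tile 4: (0,0)->(1,0) = 1
Tile 5: (0,1)->(1,1) = 1
Tile 7: (0,2)->(2,0) = 4
Tile 3: (1,0)->(0,2) = 3
Tile 8: (1,1)->(2,1) = 1
Tile 6: (1,2)->(1,2) = 0
Tile 2: (2,0)->(0,1) = 3
Tile 1: (2,2)->(0,0) = 4
Sum: 1 + 1 + 4 + 3 + 1 + 0 + 3 + 4 = 17

Answer: 17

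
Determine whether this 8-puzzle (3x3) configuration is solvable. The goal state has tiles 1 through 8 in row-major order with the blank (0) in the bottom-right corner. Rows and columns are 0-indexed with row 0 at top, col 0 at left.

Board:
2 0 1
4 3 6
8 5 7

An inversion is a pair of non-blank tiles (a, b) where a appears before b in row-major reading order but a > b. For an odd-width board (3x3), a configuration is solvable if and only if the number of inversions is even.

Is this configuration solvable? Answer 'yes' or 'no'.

Answer: no

Derivation:
Inversions (pairs i<j in row-major order where tile[i] > tile[j] > 0): 5
5 is odd, so the puzzle is not solvable.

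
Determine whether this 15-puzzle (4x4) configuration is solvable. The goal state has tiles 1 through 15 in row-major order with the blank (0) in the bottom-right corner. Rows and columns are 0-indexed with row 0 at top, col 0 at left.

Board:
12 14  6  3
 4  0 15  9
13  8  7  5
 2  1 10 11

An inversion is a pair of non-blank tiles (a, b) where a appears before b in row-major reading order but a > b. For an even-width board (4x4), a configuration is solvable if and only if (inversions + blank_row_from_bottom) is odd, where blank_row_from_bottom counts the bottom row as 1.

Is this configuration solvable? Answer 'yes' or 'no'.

Answer: no

Derivation:
Inversions: 63
Blank is in row 1 (0-indexed from top), which is row 3 counting from the bottom (bottom = 1).
63 + 3 = 66, which is even, so the puzzle is not solvable.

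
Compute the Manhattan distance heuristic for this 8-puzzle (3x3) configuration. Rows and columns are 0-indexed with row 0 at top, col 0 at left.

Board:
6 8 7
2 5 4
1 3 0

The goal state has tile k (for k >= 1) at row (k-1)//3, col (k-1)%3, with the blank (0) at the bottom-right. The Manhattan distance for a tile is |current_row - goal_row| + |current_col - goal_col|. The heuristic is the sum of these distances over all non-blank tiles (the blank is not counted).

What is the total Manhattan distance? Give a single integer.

Answer: 18

Derivation:
Tile 6: (0,0)->(1,2) = 3
Tile 8: (0,1)->(2,1) = 2
Tile 7: (0,2)->(2,0) = 4
Tile 2: (1,0)->(0,1) = 2
Tile 5: (1,1)->(1,1) = 0
Tile 4: (1,2)->(1,0) = 2
Tile 1: (2,0)->(0,0) = 2
Tile 3: (2,1)->(0,2) = 3
Sum: 3 + 2 + 4 + 2 + 0 + 2 + 2 + 3 = 18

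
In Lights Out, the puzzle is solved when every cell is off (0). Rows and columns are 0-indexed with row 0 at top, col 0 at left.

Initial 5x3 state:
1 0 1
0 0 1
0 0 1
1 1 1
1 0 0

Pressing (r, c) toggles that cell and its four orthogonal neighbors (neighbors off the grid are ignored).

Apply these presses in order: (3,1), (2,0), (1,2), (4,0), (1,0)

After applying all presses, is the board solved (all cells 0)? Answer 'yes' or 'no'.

Answer: yes

Derivation:
After press 1 at (3,1):
1 0 1
0 0 1
0 1 1
0 0 0
1 1 0

After press 2 at (2,0):
1 0 1
1 0 1
1 0 1
1 0 0
1 1 0

After press 3 at (1,2):
1 0 0
1 1 0
1 0 0
1 0 0
1 1 0

After press 4 at (4,0):
1 0 0
1 1 0
1 0 0
0 0 0
0 0 0

After press 5 at (1,0):
0 0 0
0 0 0
0 0 0
0 0 0
0 0 0

Lights still on: 0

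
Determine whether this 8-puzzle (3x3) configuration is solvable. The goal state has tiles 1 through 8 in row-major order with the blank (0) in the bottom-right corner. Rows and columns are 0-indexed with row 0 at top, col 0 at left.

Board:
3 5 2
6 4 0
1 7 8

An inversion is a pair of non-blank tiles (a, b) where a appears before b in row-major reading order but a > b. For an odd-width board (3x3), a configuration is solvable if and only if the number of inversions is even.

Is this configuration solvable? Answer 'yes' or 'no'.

Answer: no

Derivation:
Inversions (pairs i<j in row-major order where tile[i] > tile[j] > 0): 9
9 is odd, so the puzzle is not solvable.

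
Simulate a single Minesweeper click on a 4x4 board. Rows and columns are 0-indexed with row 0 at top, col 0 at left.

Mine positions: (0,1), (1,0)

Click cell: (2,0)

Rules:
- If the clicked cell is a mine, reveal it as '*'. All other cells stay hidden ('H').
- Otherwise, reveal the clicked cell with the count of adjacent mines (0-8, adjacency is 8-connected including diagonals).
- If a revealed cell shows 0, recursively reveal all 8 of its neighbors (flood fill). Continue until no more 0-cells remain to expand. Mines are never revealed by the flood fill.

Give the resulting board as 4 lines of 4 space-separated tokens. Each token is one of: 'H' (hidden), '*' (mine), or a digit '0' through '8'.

H H H H
H H H H
1 H H H
H H H H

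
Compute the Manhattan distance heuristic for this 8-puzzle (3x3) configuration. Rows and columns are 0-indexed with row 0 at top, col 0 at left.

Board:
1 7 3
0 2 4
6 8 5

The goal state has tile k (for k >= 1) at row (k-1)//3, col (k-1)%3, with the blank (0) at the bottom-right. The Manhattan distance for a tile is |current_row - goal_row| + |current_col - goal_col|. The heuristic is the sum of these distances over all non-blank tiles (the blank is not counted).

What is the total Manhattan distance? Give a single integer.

Answer: 11

Derivation:
Tile 1: (0,0)->(0,0) = 0
Tile 7: (0,1)->(2,0) = 3
Tile 3: (0,2)->(0,2) = 0
Tile 2: (1,1)->(0,1) = 1
Tile 4: (1,2)->(1,0) = 2
Tile 6: (2,0)->(1,2) = 3
Tile 8: (2,1)->(2,1) = 0
Tile 5: (2,2)->(1,1) = 2
Sum: 0 + 3 + 0 + 1 + 2 + 3 + 0 + 2 = 11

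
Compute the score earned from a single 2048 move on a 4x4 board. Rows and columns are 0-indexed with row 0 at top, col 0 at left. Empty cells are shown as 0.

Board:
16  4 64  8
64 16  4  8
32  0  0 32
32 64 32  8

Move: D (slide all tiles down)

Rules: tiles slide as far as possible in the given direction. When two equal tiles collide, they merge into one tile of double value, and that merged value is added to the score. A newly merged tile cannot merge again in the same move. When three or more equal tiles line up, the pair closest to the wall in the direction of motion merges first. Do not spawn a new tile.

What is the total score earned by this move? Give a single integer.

Answer: 80

Derivation:
Slide down:
col 0: [16, 64, 32, 32] -> [0, 16, 64, 64]  score +64 (running 64)
col 1: [4, 16, 0, 64] -> [0, 4, 16, 64]  score +0 (running 64)
col 2: [64, 4, 0, 32] -> [0, 64, 4, 32]  score +0 (running 64)
col 3: [8, 8, 32, 8] -> [0, 16, 32, 8]  score +16 (running 80)
Board after move:
 0  0  0  0
16  4 64 16
64 16  4 32
64 64 32  8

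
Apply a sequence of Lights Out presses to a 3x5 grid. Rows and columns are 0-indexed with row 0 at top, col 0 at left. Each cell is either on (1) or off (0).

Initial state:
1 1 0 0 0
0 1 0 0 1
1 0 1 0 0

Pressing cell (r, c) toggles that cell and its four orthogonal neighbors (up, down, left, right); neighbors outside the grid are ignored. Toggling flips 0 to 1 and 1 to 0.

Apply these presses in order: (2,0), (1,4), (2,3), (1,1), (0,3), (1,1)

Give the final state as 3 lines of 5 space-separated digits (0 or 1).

Answer: 1 1 1 1 0
1 1 0 1 0
0 1 0 1 0

Derivation:
After press 1 at (2,0):
1 1 0 0 0
1 1 0 0 1
0 1 1 0 0

After press 2 at (1,4):
1 1 0 0 1
1 1 0 1 0
0 1 1 0 1

After press 3 at (2,3):
1 1 0 0 1
1 1 0 0 0
0 1 0 1 0

After press 4 at (1,1):
1 0 0 0 1
0 0 1 0 0
0 0 0 1 0

After press 5 at (0,3):
1 0 1 1 0
0 0 1 1 0
0 0 0 1 0

After press 6 at (1,1):
1 1 1 1 0
1 1 0 1 0
0 1 0 1 0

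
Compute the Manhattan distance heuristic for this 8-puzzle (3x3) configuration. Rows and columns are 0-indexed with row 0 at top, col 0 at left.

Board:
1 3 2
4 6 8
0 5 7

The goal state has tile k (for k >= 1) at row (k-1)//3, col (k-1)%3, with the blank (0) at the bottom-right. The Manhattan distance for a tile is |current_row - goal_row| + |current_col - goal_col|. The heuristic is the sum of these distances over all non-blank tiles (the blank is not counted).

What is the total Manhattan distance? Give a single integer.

Tile 1: at (0,0), goal (0,0), distance |0-0|+|0-0| = 0
Tile 3: at (0,1), goal (0,2), distance |0-0|+|1-2| = 1
Tile 2: at (0,2), goal (0,1), distance |0-0|+|2-1| = 1
Tile 4: at (1,0), goal (1,0), distance |1-1|+|0-0| = 0
Tile 6: at (1,1), goal (1,2), distance |1-1|+|1-2| = 1
Tile 8: at (1,2), goal (2,1), distance |1-2|+|2-1| = 2
Tile 5: at (2,1), goal (1,1), distance |2-1|+|1-1| = 1
Tile 7: at (2,2), goal (2,0), distance |2-2|+|2-0| = 2
Sum: 0 + 1 + 1 + 0 + 1 + 2 + 1 + 2 = 8

Answer: 8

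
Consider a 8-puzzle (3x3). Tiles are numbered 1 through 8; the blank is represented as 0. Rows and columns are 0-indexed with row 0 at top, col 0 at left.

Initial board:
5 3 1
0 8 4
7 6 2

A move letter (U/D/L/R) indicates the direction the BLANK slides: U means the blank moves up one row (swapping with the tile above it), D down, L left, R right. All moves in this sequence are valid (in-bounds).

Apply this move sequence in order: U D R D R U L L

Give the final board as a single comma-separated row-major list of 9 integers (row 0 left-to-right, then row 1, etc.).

Answer: 5, 3, 1, 0, 8, 6, 7, 2, 4

Derivation:
After move 1 (U):
0 3 1
5 8 4
7 6 2

After move 2 (D):
5 3 1
0 8 4
7 6 2

After move 3 (R):
5 3 1
8 0 4
7 6 2

After move 4 (D):
5 3 1
8 6 4
7 0 2

After move 5 (R):
5 3 1
8 6 4
7 2 0

After move 6 (U):
5 3 1
8 6 0
7 2 4

After move 7 (L):
5 3 1
8 0 6
7 2 4

After move 8 (L):
5 3 1
0 8 6
7 2 4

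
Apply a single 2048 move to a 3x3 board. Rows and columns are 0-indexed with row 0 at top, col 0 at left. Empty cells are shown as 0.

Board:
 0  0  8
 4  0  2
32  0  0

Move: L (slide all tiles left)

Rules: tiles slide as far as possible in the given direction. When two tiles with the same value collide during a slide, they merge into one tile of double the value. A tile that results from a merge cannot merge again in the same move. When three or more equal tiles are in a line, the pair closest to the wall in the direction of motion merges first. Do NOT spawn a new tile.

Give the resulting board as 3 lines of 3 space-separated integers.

Slide left:
row 0: [0, 0, 8] -> [8, 0, 0]
row 1: [4, 0, 2] -> [4, 2, 0]
row 2: [32, 0, 0] -> [32, 0, 0]

Answer:  8  0  0
 4  2  0
32  0  0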